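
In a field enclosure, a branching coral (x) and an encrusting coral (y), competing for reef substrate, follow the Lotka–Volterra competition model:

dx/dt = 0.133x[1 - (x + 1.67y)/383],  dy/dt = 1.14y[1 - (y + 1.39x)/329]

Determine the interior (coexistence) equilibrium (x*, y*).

x* ≈ 126, y* ≈ 154

Setting both brackets to zero gives the nullclines x + 1.67y = 383 and 1.39x + y = 329.
Substituting y = 329 - 1.39x into the first: x(1 - 1.67·1.39) = 383 - 1.67·329.
So x* = -166/-1.32 = 126, and then y* = 329 - 1.39·126 = 154.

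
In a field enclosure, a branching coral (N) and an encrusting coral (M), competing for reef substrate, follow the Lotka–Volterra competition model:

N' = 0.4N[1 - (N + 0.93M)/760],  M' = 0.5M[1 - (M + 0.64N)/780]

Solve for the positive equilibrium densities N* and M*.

Setting both brackets to zero gives the nullclines N + 0.93M = 760 and 0.64N + M = 780.
Substituting M = 780 - 0.64N into the first: N(1 - 0.93·0.64) = 760 - 0.93·780.
So N* = 34.6/0.405 = 85.5, and then M* = 780 - 0.64·85.5 = 725.

N* ≈ 85.5, M* ≈ 725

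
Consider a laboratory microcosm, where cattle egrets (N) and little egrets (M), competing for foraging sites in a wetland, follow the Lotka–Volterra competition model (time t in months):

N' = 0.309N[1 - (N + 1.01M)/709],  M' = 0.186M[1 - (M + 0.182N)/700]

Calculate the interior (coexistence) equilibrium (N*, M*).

Setting both brackets to zero gives the nullclines N + 1.01M = 709 and 0.182N + M = 700.
Substituting M = 700 - 0.182N into the first: N(1 - 1.01·0.182) = 709 - 1.01·700.
So N* = 2/0.816 = 2.45, and then M* = 700 - 0.182·2.45 = 700.

N* ≈ 2.45, M* ≈ 700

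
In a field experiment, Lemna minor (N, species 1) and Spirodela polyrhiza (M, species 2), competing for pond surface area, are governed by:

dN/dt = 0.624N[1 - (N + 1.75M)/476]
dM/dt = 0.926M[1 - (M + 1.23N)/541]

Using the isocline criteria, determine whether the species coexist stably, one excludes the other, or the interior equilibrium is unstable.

unstable coexistence (outcome depends on initial conditions)

Compare the nullcline intercepts: K1/α12 = 476/1.75 = 272 < K2 = 541; K2/α21 = 541/1.23 = 440 < K1 = 476.
Since both are reversed, neither can invade when rare; the interior point is a saddle.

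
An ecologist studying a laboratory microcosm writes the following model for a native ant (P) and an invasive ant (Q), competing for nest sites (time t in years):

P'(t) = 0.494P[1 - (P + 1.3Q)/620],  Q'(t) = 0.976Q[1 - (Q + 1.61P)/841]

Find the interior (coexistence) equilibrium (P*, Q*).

P* ≈ 433, Q* ≈ 144

Setting both brackets to zero gives the nullclines P + 1.3Q = 620 and 1.61P + Q = 841.
Substituting Q = 841 - 1.61P into the first: P(1 - 1.3·1.61) = 620 - 1.3·841.
So P* = -473/-1.09 = 433, and then Q* = 841 - 1.61·433 = 144.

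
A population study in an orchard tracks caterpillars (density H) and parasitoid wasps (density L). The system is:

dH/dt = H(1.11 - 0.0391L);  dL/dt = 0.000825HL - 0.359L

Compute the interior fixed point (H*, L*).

H* ≈ 435, L* ≈ 28.4

Set dL/dt = 0 with L > 0: 0.000825H - 0.359 = 0, so H* = 0.359/0.000825 = 435.
Set dH/dt = 0 with H > 0: 1.11 - 0.0391L = 0, so L* = 1.11/0.0391 = 28.4.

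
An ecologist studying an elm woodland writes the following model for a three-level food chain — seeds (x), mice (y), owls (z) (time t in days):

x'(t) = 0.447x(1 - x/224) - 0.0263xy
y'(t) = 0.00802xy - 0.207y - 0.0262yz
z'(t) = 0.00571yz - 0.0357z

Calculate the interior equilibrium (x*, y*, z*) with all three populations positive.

From dz/dt = 0: 0.00571y* = 0.0357, so y* = 6.25.
From dx/dt = 0: 0.447(1 - x*/224) = 0.0263·6.25, giving x* = 224·(1 - 0.368) = 142.
From dy/dt = 0: 0.00802·142 - 0.207 = 0.0262z*, so z* = 0.929/0.0262 = 35.4.

x* ≈ 142, y* ≈ 6.25, z* ≈ 35.4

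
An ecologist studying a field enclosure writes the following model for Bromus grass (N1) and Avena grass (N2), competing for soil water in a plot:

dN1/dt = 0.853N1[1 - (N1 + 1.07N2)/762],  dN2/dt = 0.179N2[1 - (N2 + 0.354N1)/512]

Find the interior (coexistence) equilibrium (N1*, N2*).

N1* ≈ 345, N2* ≈ 390

Setting both brackets to zero gives the nullclines N1 + 1.07N2 = 762 and 0.354N1 + N2 = 512.
Substituting N2 = 512 - 0.354N1 into the first: N1(1 - 1.07·0.354) = 762 - 1.07·512.
So N1* = 214/0.621 = 345, and then N2* = 512 - 0.354·345 = 390.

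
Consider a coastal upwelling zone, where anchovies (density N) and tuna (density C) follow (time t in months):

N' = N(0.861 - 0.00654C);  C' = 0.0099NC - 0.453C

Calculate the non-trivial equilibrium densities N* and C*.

N* ≈ 45.8, C* ≈ 132

Set dC/dt = 0 with C > 0: 0.0099N - 0.453 = 0, so N* = 0.453/0.0099 = 45.8.
Set dN/dt = 0 with N > 0: 0.861 - 0.00654C = 0, so C* = 0.861/0.00654 = 132.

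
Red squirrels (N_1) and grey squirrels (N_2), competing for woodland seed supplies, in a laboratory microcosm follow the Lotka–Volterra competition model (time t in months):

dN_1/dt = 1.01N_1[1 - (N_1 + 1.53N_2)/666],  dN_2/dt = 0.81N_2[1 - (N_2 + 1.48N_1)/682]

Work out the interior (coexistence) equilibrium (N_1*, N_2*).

Setting both brackets to zero gives the nullclines N_1 + 1.53N_2 = 666 and 1.48N_1 + N_2 = 682.
Substituting N_2 = 682 - 1.48N_1 into the first: N_1(1 - 1.53·1.48) = 666 - 1.53·682.
So N_1* = -377/-1.26 = 299, and then N_2* = 682 - 1.48·299 = 240.

N_1* ≈ 299, N_2* ≈ 240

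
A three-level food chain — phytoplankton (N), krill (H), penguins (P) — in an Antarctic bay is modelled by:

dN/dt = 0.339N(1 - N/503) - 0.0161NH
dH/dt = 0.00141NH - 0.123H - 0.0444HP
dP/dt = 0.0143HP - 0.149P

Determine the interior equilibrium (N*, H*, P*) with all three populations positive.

N* ≈ 254, H* ≈ 10.4, P* ≈ 5.3

From dP/dt = 0: 0.0143H* = 0.149, so H* = 10.4.
From dN/dt = 0: 0.339(1 - N*/503) = 0.0161·10.4, giving N* = 503·(1 - 0.495) = 254.
From dH/dt = 0: 0.00141·254 - 0.123 = 0.0444P*, so P* = 0.235/0.0444 = 5.3.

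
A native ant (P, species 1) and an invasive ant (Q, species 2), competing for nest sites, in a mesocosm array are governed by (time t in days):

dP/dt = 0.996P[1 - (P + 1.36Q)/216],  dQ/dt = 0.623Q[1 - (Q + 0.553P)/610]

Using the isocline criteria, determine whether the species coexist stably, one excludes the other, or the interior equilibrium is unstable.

species 2 excludes species 1

Compare the nullcline intercepts: K1/α12 = 216/1.36 = 159 < K2 = 610; K2/α21 = 610/0.553 = 1100 > K1 = 216.
Since the inequalities point opposite ways, species 2 can invade but species 1 cannot.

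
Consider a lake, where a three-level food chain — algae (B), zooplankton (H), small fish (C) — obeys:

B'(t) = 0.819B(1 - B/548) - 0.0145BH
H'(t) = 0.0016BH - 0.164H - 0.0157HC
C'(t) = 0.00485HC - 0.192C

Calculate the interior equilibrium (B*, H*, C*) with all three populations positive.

B* ≈ 164, H* ≈ 39.6, C* ≈ 6.26

From dC/dt = 0: 0.00485H* = 0.192, so H* = 39.6.
From dB/dt = 0: 0.819(1 - B*/548) = 0.0145·39.6, giving B* = 548·(1 - 0.701) = 164.
From dH/dt = 0: 0.0016·164 - 0.164 = 0.0157C*, so C* = 0.0983/0.0157 = 6.26.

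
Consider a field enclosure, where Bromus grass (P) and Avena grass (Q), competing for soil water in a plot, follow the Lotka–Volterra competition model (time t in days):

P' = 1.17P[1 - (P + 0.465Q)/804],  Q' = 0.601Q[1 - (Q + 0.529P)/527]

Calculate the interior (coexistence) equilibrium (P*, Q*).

P* ≈ 741, Q* ≈ 135

Setting both brackets to zero gives the nullclines P + 0.465Q = 804 and 0.529P + Q = 527.
Substituting Q = 527 - 0.529P into the first: P(1 - 0.465·0.529) = 804 - 0.465·527.
So P* = 559/0.754 = 741, and then Q* = 527 - 0.529·741 = 135.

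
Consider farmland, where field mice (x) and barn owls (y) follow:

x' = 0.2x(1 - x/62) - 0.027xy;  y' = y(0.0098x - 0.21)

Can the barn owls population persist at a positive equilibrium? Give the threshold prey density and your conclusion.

Threshold x = 21.4; K > 21.4, so yes, the predator persists.

The predator equation gives dy/dt > 0 only when x > 0.21/0.0098 = 21.4.
Without the predator, x → K = 62. Since 62 > 21.4, the predator can invade and persist.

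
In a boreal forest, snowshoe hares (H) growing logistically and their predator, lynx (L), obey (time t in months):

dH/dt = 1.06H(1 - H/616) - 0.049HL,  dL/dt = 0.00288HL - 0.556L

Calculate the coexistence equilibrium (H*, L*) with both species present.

From dL/dt = 0 with L > 0: 0.00288H* = 0.556, so H* = 193.
Substitute into dH/dt = 0: 1.06(1 - 193/616) = 0.049L*.
The bracket is 0.687, giving L* = 0.728/0.049 = 14.9.

H* ≈ 193, L* ≈ 14.9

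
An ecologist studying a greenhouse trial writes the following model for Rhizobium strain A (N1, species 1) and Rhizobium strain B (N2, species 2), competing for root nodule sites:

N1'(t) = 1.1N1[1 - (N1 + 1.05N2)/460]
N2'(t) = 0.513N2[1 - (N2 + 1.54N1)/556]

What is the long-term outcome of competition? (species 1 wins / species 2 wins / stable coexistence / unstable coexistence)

unstable coexistence (outcome depends on initial conditions)

Compare the nullcline intercepts: K1/α12 = 460/1.05 = 438 < K2 = 556; K2/α21 = 556/1.54 = 361 < K1 = 460.
Since both are reversed, neither can invade when rare; the interior point is a saddle.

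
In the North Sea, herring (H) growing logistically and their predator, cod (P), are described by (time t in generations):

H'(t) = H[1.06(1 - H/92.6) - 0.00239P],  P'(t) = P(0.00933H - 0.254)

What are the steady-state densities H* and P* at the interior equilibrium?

From dP/dt = 0 with P > 0: 0.00933H* = 0.254, so H* = 27.2.
Substitute into dH/dt = 0: 1.06(1 - 27.2/92.6) = 0.00239P*.
The bracket is 0.706, giving P* = 0.748/0.00239 = 313.

H* ≈ 27.2, P* ≈ 313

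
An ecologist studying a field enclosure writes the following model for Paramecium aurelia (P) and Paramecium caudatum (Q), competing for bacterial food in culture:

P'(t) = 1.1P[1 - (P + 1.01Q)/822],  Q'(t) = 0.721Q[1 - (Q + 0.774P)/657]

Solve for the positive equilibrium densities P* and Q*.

P* ≈ 726, Q* ≈ 95.2

Setting both brackets to zero gives the nullclines P + 1.01Q = 822 and 0.774P + Q = 657.
Substituting Q = 657 - 0.774P into the first: P(1 - 1.01·0.774) = 822 - 1.01·657.
So P* = 158/0.218 = 726, and then Q* = 657 - 0.774·726 = 95.2.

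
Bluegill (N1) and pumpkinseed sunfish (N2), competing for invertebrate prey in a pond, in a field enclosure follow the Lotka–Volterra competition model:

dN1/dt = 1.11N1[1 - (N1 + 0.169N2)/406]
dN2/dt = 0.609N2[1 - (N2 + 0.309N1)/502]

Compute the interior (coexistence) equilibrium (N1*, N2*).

Setting both brackets to zero gives the nullclines N1 + 0.169N2 = 406 and 0.309N1 + N2 = 502.
Substituting N2 = 502 - 0.309N1 into the first: N1(1 - 0.169·0.309) = 406 - 0.169·502.
So N1* = 321/0.948 = 339, and then N2* = 502 - 0.309·339 = 397.

N1* ≈ 339, N2* ≈ 397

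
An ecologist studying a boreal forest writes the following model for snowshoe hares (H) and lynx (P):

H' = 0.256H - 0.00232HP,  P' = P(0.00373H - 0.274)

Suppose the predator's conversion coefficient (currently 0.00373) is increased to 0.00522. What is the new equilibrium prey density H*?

At the interior fixed point, setting dP/dt = 0 with P > 0 fixes H* = (predator death rate)/(HP coefficient) — independent of the other coefficients.
With the change, H* = 0.274/0.00522 = 52.5; it falls from 73.5.

H* ≈ 52.5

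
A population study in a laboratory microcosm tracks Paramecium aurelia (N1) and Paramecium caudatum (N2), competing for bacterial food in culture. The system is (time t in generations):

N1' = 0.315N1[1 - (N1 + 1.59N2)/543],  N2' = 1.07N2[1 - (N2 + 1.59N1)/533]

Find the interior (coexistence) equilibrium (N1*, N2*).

Setting both brackets to zero gives the nullclines N1 + 1.59N2 = 543 and 1.59N1 + N2 = 533.
Substituting N2 = 533 - 1.59N1 into the first: N1(1 - 1.59·1.59) = 543 - 1.59·533.
So N1* = -304/-1.53 = 199, and then N2* = 533 - 1.59·199 = 216.

N1* ≈ 199, N2* ≈ 216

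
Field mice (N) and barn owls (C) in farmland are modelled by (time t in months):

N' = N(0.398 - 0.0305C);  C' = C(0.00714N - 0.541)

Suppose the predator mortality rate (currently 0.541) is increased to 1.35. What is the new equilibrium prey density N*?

At the interior fixed point, setting dC/dt = 0 with C > 0 fixes N* = (predator death rate)/(NC coefficient) — independent of the other coefficients.
With the change, N* = 1.35/0.00714 = 189; it rises from 75.8.

N* ≈ 189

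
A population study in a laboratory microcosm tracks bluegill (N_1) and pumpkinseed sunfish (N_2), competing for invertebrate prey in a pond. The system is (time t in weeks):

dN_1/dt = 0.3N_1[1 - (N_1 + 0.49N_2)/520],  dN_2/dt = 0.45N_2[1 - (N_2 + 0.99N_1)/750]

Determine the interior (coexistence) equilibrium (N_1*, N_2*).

Setting both brackets to zero gives the nullclines N_1 + 0.49N_2 = 520 and 0.99N_1 + N_2 = 750.
Substituting N_2 = 750 - 0.99N_1 into the first: N_1(1 - 0.49·0.99) = 520 - 0.49·750.
So N_1* = 152/0.515 = 296, and then N_2* = 750 - 0.99·296 = 457.

N_1* ≈ 296, N_2* ≈ 457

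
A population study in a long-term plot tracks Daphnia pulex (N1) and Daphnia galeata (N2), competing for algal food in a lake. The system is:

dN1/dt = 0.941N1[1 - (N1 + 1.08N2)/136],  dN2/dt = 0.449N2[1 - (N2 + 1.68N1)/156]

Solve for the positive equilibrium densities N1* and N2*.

Setting both brackets to zero gives the nullclines N1 + 1.08N2 = 136 and 1.68N1 + N2 = 156.
Substituting N2 = 156 - 1.68N1 into the first: N1(1 - 1.08·1.68) = 136 - 1.08·156.
So N1* = -32.5/-0.814 = 39.9, and then N2* = 156 - 1.68·39.9 = 89.

N1* ≈ 39.9, N2* ≈ 89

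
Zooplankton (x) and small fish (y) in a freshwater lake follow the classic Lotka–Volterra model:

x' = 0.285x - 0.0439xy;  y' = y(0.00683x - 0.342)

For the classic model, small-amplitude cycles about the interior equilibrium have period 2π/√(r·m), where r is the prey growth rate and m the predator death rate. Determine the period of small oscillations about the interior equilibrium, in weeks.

T ≈ 20.1 weeks

Here r = 0.285 and m = 0.342, so r·m = 0.0975.
ω = √0.0975 = 0.312 per week, hence T = 2π/ω ≈ 20.1 weeks.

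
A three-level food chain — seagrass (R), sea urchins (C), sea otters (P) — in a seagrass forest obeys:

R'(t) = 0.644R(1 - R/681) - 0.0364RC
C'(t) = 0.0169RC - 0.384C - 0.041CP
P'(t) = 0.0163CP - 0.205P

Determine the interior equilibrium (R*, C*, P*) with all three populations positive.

From dP/dt = 0: 0.0163C* = 0.205, so C* = 12.6.
From dR/dt = 0: 0.644(1 - R*/681) = 0.0364·12.6, giving R* = 681·(1 - 0.711) = 197.
From dC/dt = 0: 0.0169·197 - 0.384 = 0.041P*, so P* = 2.94/0.041 = 71.8.

R* ≈ 197, C* ≈ 12.6, P* ≈ 71.8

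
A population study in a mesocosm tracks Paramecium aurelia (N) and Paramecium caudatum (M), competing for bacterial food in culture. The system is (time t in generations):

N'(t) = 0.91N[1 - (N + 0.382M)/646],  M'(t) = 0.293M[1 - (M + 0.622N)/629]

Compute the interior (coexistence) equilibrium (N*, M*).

Setting both brackets to zero gives the nullclines N + 0.382M = 646 and 0.622N + M = 629.
Substituting M = 629 - 0.622N into the first: N(1 - 0.382·0.622) = 646 - 0.382·629.
So N* = 406/0.762 = 532, and then M* = 629 - 0.622·532 = 298.

N* ≈ 532, M* ≈ 298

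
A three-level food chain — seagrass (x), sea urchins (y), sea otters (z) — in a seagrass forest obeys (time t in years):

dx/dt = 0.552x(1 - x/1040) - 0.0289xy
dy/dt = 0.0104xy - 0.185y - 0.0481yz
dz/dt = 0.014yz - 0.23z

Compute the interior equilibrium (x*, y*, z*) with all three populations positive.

From dz/dt = 0: 0.014y* = 0.23, so y* = 16.4.
From dx/dt = 0: 0.552(1 - x*/1040) = 0.0289·16.4, giving x* = 1040·(1 - 0.86) = 145.
From dy/dt = 0: 0.0104·145 - 0.185 = 0.0481z*, so z* = 1.33/0.0481 = 27.6.

x* ≈ 145, y* ≈ 16.4, z* ≈ 27.6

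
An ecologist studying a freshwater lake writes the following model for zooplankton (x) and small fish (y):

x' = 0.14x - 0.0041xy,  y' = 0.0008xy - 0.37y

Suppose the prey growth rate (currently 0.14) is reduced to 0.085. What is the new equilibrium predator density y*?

At the interior fixed point, setting dx/dt = 0 with x > 0 fixes y* = (prey growth rate)/(xy coefficient) — independent of the other coefficients.
With the change, y* = 0.085/0.0041 = 20.7; it falls from 34.1.

y* ≈ 20.7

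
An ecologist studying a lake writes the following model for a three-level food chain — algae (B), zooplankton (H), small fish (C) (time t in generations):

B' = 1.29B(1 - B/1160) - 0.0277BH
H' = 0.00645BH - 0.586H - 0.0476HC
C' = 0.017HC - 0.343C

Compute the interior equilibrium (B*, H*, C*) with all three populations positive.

B* ≈ 657, H* ≈ 20.2, C* ≈ 76.8

From dC/dt = 0: 0.017H* = 0.343, so H* = 20.2.
From dB/dt = 0: 1.29(1 - B*/1160) = 0.0277·20.2, giving B* = 1160·(1 - 0.433) = 657.
From dH/dt = 0: 0.00645·657 - 0.586 = 0.0476C*, so C* = 3.65/0.0476 = 76.8.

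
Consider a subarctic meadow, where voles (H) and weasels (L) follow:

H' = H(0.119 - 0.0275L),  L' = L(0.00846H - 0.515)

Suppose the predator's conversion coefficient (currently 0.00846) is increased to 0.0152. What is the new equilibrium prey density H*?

H* ≈ 33.9

At the interior fixed point, setting dL/dt = 0 with L > 0 fixes H* = (predator death rate)/(HL coefficient) — independent of the other coefficients.
With the change, H* = 0.515/0.0152 = 33.9; it falls from 60.9.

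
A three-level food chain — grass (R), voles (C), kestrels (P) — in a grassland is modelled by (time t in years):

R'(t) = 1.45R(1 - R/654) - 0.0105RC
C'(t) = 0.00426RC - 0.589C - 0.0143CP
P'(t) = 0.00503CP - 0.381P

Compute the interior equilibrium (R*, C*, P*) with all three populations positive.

R* ≈ 295, C* ≈ 75.7, P* ≈ 46.8

From dP/dt = 0: 0.00503C* = 0.381, so C* = 75.7.
From dR/dt = 0: 1.45(1 - R*/654) = 0.0105·75.7, giving R* = 654·(1 - 0.549) = 295.
From dC/dt = 0: 0.00426·295 - 0.589 = 0.0143P*, so P* = 0.669/0.0143 = 46.8.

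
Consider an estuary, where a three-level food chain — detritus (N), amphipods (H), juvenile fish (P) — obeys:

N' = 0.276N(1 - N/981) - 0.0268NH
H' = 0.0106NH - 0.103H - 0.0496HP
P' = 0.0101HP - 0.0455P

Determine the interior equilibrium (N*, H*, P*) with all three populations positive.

From dP/dt = 0: 0.0101H* = 0.0455, so H* = 4.5.
From dN/dt = 0: 0.276(1 - N*/981) = 0.0268·4.5, giving N* = 981·(1 - 0.437) = 552.
From dH/dt = 0: 0.0106·552 - 0.103 = 0.0496P*, so P* = 5.75/0.0496 = 116.

N* ≈ 552, H* ≈ 4.5, P* ≈ 116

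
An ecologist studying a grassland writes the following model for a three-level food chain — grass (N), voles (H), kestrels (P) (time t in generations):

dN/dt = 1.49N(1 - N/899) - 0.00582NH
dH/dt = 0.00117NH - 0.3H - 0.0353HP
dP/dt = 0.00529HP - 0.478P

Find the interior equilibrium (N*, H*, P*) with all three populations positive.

From dP/dt = 0: 0.00529H* = 0.478, so H* = 90.4.
From dN/dt = 0: 1.49(1 - N*/899) = 0.00582·90.4, giving N* = 899·(1 - 0.353) = 582.
From dH/dt = 0: 0.00117·582 - 0.3 = 0.0353P*, so P* = 0.381/0.0353 = 10.8.

N* ≈ 582, H* ≈ 90.4, P* ≈ 10.8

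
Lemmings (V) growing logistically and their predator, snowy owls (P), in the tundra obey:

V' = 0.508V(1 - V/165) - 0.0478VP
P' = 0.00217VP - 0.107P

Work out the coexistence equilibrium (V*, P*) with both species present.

V* ≈ 49.3, P* ≈ 7.45

From dP/dt = 0 with P > 0: 0.00217V* = 0.107, so V* = 49.3.
Substitute into dV/dt = 0: 0.508(1 - 49.3/165) = 0.0478P*.
The bracket is 0.701, giving P* = 0.356/0.0478 = 7.45.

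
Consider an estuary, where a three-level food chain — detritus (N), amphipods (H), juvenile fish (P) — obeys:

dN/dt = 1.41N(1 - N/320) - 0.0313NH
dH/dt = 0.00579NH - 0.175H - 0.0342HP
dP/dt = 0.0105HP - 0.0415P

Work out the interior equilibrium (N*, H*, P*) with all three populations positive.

N* ≈ 292, H* ≈ 3.95, P* ≈ 44.3

From dP/dt = 0: 0.0105H* = 0.0415, so H* = 3.95.
From dN/dt = 0: 1.41(1 - N*/320) = 0.0313·3.95, giving N* = 320·(1 - 0.0877) = 292.
From dH/dt = 0: 0.00579·292 - 0.175 = 0.0342P*, so P* = 1.52/0.0342 = 44.3.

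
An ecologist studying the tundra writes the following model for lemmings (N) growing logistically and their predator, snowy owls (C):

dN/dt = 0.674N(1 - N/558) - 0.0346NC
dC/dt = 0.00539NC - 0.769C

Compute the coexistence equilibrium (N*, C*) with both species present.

N* ≈ 143, C* ≈ 14.5

From dC/dt = 0 with C > 0: 0.00539N* = 0.769, so N* = 143.
Substitute into dN/dt = 0: 0.674(1 - 143/558) = 0.0346C*.
The bracket is 0.744, giving C* = 0.502/0.0346 = 14.5.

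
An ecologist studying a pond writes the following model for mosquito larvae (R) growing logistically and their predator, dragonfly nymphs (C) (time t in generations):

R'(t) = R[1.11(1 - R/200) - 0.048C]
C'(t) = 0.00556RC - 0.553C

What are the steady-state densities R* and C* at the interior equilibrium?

From dC/dt = 0 with C > 0: 0.00556R* = 0.553, so R* = 99.5.
Substitute into dR/dt = 0: 1.11(1 - 99.5/200) = 0.048C*.
The bracket is 0.503, giving C* = 0.558/0.048 = 11.6.

R* ≈ 99.5, C* ≈ 11.6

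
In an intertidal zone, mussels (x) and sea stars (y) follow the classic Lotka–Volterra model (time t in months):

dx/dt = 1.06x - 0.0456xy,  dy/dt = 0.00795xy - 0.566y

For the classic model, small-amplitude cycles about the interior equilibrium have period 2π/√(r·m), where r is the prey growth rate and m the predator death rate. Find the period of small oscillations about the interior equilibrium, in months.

T ≈ 8.11 months

Here r = 1.06 and m = 0.566, so r·m = 0.6.
ω = √0.6 = 0.775 per month, hence T = 2π/ω ≈ 8.11 months.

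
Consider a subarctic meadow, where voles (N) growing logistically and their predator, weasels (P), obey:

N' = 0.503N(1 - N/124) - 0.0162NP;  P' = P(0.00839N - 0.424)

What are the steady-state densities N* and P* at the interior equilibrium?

From dP/dt = 0 with P > 0: 0.00839N* = 0.424, so N* = 50.5.
Substitute into dN/dt = 0: 0.503(1 - 50.5/124) = 0.0162P*.
The bracket is 0.592, giving P* = 0.298/0.0162 = 18.4.

N* ≈ 50.5, P* ≈ 18.4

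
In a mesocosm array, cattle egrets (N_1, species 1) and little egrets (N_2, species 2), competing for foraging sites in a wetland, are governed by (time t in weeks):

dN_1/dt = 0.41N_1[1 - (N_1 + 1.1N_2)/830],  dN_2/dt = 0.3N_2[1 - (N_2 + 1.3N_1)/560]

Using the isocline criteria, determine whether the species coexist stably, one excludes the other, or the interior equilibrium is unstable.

species 1 excludes species 2

Compare the nullcline intercepts: K1/α12 = 830/1.1 = 755 > K2 = 560; K2/α21 = 560/1.3 = 431 < K1 = 830.
Since the inequalities point opposite ways, species 1 can invade but species 2 cannot.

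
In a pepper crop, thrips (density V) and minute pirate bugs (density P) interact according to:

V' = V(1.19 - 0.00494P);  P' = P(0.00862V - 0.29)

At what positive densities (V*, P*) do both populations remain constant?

V* ≈ 33.6, P* ≈ 241

Set dP/dt = 0 with P > 0: 0.00862V - 0.29 = 0, so V* = 0.29/0.00862 = 33.6.
Set dV/dt = 0 with V > 0: 1.19 - 0.00494P = 0, so P* = 1.19/0.00494 = 241.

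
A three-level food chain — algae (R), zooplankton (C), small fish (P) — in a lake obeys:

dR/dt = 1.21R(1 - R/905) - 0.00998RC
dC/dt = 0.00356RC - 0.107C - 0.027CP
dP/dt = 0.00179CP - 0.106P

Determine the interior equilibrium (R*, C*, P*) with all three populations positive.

R* ≈ 463, C* ≈ 59.2, P* ≈ 57.1

From dP/dt = 0: 0.00179C* = 0.106, so C* = 59.2.
From dR/dt = 0: 1.21(1 - R*/905) = 0.00998·59.2, giving R* = 905·(1 - 0.488) = 463.
From dC/dt = 0: 0.00356·463 - 0.107 = 0.027P*, so P* = 1.54/0.027 = 57.1.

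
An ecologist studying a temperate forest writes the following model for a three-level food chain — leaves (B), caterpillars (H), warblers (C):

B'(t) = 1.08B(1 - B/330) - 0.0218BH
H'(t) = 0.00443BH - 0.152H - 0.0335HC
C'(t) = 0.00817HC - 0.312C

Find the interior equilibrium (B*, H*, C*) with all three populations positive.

B* ≈ 75.6, H* ≈ 38.2, C* ≈ 5.46

From dC/dt = 0: 0.00817H* = 0.312, so H* = 38.2.
From dB/dt = 0: 1.08(1 - B*/330) = 0.0218·38.2, giving B* = 330·(1 - 0.771) = 75.6.
From dH/dt = 0: 0.00443·75.6 - 0.152 = 0.0335C*, so C* = 0.183/0.0335 = 5.46.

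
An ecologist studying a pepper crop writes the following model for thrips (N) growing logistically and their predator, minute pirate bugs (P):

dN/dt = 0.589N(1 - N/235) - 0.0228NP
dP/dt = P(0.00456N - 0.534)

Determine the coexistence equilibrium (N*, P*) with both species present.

N* ≈ 117, P* ≈ 13

From dP/dt = 0 with P > 0: 0.00456N* = 0.534, so N* = 117.
Substitute into dN/dt = 0: 0.589(1 - 117/235) = 0.0228P*.
The bracket is 0.502, giving P* = 0.295/0.0228 = 13.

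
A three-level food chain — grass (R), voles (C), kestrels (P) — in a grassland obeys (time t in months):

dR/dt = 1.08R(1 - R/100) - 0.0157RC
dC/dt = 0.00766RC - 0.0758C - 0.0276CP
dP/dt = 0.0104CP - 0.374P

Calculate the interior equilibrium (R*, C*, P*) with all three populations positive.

From dP/dt = 0: 0.0104C* = 0.374, so C* = 36.
From dR/dt = 0: 1.08(1 - R*/100) = 0.0157·36, giving R* = 100·(1 - 0.523) = 47.7.
From dC/dt = 0: 0.00766·47.7 - 0.0758 = 0.0276P*, so P* = 0.29/0.0276 = 10.5.

R* ≈ 47.7, C* ≈ 36, P* ≈ 10.5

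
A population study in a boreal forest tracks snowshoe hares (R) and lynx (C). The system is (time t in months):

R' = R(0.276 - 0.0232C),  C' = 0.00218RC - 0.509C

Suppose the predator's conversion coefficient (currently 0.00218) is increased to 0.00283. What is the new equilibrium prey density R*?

R* ≈ 180

At the interior fixed point, setting dC/dt = 0 with C > 0 fixes R* = (predator death rate)/(RC coefficient) — independent of the other coefficients.
With the change, R* = 0.509/0.00283 = 180; it falls from 233.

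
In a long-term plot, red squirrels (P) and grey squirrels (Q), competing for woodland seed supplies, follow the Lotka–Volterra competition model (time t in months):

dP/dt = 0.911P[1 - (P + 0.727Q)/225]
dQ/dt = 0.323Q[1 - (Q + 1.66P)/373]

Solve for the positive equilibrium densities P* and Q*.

P* ≈ 223, Q* ≈ 2.42

Setting both brackets to zero gives the nullclines P + 0.727Q = 225 and 1.66P + Q = 373.
Substituting Q = 373 - 1.66P into the first: P(1 - 0.727·1.66) = 225 - 0.727·373.
So P* = -46.2/-0.207 = 223, and then Q* = 373 - 1.66·223 = 2.42.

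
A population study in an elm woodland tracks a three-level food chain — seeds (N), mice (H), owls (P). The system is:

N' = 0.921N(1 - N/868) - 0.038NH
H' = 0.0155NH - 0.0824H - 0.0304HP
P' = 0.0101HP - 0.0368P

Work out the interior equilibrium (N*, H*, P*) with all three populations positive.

From dP/dt = 0: 0.0101H* = 0.0368, so H* = 3.64.
From dN/dt = 0: 0.921(1 - N*/868) = 0.038·3.64, giving N* = 868·(1 - 0.15) = 738.
From dH/dt = 0: 0.0155·738 - 0.0824 = 0.0304P*, so P* = 11.3/0.0304 = 373.

N* ≈ 738, H* ≈ 3.64, P* ≈ 373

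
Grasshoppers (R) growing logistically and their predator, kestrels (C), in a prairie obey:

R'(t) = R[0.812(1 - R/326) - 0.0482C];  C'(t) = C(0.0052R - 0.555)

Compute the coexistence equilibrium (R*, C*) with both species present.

From dC/dt = 0 with C > 0: 0.0052R* = 0.555, so R* = 107.
Substitute into dR/dt = 0: 0.812(1 - 107/326) = 0.0482C*.
The bracket is 0.673, giving C* = 0.546/0.0482 = 11.3.

R* ≈ 107, C* ≈ 11.3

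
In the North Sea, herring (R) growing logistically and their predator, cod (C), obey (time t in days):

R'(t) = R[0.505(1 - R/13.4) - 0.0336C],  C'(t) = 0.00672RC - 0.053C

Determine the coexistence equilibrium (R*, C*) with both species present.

From dC/dt = 0 with C > 0: 0.00672R* = 0.053, so R* = 7.89.
Substitute into dR/dt = 0: 0.505(1 - 7.89/13.4) = 0.0336C*.
The bracket is 0.411, giving C* = 0.208/0.0336 = 6.18.

R* ≈ 7.89, C* ≈ 6.18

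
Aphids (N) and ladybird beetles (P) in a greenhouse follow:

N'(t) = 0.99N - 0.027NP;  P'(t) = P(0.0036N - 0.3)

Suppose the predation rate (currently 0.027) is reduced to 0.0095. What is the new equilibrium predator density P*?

P* ≈ 104

At the interior fixed point, setting dN/dt = 0 with N > 0 fixes P* = (prey growth rate)/(NP coefficient) — independent of the other coefficients.
With the change, P* = 0.99/0.0095 = 104; it rises from 36.7.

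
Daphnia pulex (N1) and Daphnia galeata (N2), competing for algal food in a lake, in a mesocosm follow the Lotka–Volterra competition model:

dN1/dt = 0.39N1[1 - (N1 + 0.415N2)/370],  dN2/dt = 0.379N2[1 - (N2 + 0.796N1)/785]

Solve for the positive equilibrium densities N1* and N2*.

N1* ≈ 66, N2* ≈ 732

Setting both brackets to zero gives the nullclines N1 + 0.415N2 = 370 and 0.796N1 + N2 = 785.
Substituting N2 = 785 - 0.796N1 into the first: N1(1 - 0.415·0.796) = 370 - 0.415·785.
So N1* = 44.2/0.67 = 66, and then N2* = 785 - 0.796·66 = 732.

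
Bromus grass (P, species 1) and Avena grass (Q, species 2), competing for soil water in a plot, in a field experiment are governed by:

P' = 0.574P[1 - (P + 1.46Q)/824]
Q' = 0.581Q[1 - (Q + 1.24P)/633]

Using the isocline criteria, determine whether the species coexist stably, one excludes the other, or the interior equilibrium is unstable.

unstable coexistence (outcome depends on initial conditions)

Compare the nullcline intercepts: K1/α12 = 824/1.46 = 564 < K2 = 633; K2/α21 = 633/1.24 = 510 < K1 = 824.
Since both are reversed, neither can invade when rare; the interior point is a saddle.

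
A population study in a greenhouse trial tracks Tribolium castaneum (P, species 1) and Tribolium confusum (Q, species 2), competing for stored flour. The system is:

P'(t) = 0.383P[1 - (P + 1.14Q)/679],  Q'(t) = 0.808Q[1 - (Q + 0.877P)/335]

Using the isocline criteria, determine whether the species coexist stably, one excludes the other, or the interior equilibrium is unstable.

Compare the nullcline intercepts: K1/α12 = 679/1.14 = 596 > K2 = 335; K2/α21 = 335/0.877 = 382 < K1 = 679.
Since the inequalities point opposite ways, species 1 can invade but species 2 cannot.

species 1 excludes species 2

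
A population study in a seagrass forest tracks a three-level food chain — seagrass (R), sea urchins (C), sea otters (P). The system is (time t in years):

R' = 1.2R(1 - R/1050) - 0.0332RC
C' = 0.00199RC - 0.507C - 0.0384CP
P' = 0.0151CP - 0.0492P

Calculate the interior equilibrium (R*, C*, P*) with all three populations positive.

From dP/dt = 0: 0.0151C* = 0.0492, so C* = 3.26.
From dR/dt = 0: 1.2(1 - R*/1050) = 0.0332·3.26, giving R* = 1050·(1 - 0.0901) = 955.
From dC/dt = 0: 0.00199·955 - 0.507 = 0.0384P*, so P* = 1.39/0.0384 = 36.3.

R* ≈ 955, C* ≈ 3.26, P* ≈ 36.3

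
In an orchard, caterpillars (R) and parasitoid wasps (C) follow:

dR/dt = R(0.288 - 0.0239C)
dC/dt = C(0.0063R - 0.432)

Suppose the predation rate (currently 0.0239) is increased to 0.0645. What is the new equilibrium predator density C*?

At the interior fixed point, setting dR/dt = 0 with R > 0 fixes C* = (prey growth rate)/(RC coefficient) — independent of the other coefficients.
With the change, C* = 0.288/0.0645 = 4.47; it falls from 12.1.

C* ≈ 4.47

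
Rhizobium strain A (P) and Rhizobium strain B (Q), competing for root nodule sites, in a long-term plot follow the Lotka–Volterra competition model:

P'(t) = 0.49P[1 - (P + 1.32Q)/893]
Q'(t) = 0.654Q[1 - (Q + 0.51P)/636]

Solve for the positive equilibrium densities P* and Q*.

P* ≈ 164, Q* ≈ 553

Setting both brackets to zero gives the nullclines P + 1.32Q = 893 and 0.51P + Q = 636.
Substituting Q = 636 - 0.51P into the first: P(1 - 1.32·0.51) = 893 - 1.32·636.
So P* = 53.5/0.327 = 164, and then Q* = 636 - 0.51·164 = 553.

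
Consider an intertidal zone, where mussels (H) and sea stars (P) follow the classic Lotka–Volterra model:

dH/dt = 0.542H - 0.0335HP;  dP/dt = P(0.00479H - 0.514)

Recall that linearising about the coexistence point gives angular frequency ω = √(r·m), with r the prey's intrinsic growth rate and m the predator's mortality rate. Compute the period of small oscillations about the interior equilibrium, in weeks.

T ≈ 11.9 weeks

Here r = 0.542 and m = 0.514, so r·m = 0.279.
ω = √0.279 = 0.528 per week, hence T = 2π/ω ≈ 11.9 weeks.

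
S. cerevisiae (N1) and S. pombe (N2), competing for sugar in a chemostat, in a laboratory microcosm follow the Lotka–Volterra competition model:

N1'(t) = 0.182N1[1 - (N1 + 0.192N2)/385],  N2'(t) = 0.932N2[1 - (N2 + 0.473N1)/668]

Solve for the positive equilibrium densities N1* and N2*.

Setting both brackets to zero gives the nullclines N1 + 0.192N2 = 385 and 0.473N1 + N2 = 668.
Substituting N2 = 668 - 0.473N1 into the first: N1(1 - 0.192·0.473) = 385 - 0.192·668.
So N1* = 257/0.909 = 282, and then N2* = 668 - 0.473·282 = 534.

N1* ≈ 282, N2* ≈ 534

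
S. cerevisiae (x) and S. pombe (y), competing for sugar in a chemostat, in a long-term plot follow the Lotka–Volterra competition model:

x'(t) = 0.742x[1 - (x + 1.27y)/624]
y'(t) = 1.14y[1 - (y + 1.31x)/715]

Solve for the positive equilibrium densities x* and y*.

x* ≈ 428, y* ≈ 154

Setting both brackets to zero gives the nullclines x + 1.27y = 624 and 1.31x + y = 715.
Substituting y = 715 - 1.31x into the first: x(1 - 1.27·1.31) = 624 - 1.27·715.
So x* = -284/-0.664 = 428, and then y* = 715 - 1.31·428 = 154.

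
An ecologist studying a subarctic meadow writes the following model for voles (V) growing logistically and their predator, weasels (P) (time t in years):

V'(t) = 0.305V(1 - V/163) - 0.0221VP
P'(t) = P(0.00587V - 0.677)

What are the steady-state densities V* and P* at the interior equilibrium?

From dP/dt = 0 with P > 0: 0.00587V* = 0.677, so V* = 115.
Substitute into dV/dt = 0: 0.305(1 - 115/163) = 0.0221P*.
The bracket is 0.292, giving P* = 0.0892/0.0221 = 4.04.

V* ≈ 115, P* ≈ 4.04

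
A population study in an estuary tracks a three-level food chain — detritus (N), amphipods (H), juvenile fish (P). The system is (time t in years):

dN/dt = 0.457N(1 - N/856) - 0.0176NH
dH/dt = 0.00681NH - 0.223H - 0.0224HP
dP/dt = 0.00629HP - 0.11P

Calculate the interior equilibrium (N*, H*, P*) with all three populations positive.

From dP/dt = 0: 0.00629H* = 0.11, so H* = 17.5.
From dN/dt = 0: 0.457(1 - N*/856) = 0.0176·17.5, giving N* = 856·(1 - 0.674) = 279.
From dH/dt = 0: 0.00681·279 - 0.223 = 0.0224P*, so P* = 1.68/0.0224 = 75.

N* ≈ 279, H* ≈ 17.5, P* ≈ 75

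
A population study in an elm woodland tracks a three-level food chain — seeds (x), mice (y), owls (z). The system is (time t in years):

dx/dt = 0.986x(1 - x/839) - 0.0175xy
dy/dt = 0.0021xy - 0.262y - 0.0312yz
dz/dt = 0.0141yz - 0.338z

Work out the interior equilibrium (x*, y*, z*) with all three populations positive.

From dz/dt = 0: 0.0141y* = 0.338, so y* = 24.
From dx/dt = 0: 0.986(1 - x*/839) = 0.0175·24, giving x* = 839·(1 - 0.425) = 482.
From dy/dt = 0: 0.0021·482 - 0.262 = 0.0312z*, so z* = 0.75/0.0312 = 24.

x* ≈ 482, y* ≈ 24, z* ≈ 24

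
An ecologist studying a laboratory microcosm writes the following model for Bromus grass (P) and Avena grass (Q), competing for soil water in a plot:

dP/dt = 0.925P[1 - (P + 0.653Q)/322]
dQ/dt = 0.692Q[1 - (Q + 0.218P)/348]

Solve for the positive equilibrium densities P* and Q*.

P* ≈ 110, Q* ≈ 324

Setting both brackets to zero gives the nullclines P + 0.653Q = 322 and 0.218P + Q = 348.
Substituting Q = 348 - 0.218P into the first: P(1 - 0.653·0.218) = 322 - 0.653·348.
So P* = 94.8/0.858 = 110, and then Q* = 348 - 0.218·110 = 324.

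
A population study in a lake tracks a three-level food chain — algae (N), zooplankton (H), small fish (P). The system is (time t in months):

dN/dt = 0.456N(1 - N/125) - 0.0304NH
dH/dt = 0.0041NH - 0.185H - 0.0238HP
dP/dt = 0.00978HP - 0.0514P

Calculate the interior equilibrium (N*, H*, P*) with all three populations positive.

N* ≈ 81.2, H* ≈ 5.26, P* ≈ 6.22

From dP/dt = 0: 0.00978H* = 0.0514, so H* = 5.26.
From dN/dt = 0: 0.456(1 - N*/125) = 0.0304·5.26, giving N* = 125·(1 - 0.35) = 81.2.
From dH/dt = 0: 0.0041·81.2 - 0.185 = 0.0238P*, so P* = 0.148/0.0238 = 6.22.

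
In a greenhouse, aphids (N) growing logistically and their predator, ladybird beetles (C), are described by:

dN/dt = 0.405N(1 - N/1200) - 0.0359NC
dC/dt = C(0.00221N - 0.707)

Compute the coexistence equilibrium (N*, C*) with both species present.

N* ≈ 320, C* ≈ 8.27

From dC/dt = 0 with C > 0: 0.00221N* = 0.707, so N* = 320.
Substitute into dN/dt = 0: 0.405(1 - 320/1200) = 0.0359C*.
The bracket is 0.733, giving C* = 0.297/0.0359 = 8.27.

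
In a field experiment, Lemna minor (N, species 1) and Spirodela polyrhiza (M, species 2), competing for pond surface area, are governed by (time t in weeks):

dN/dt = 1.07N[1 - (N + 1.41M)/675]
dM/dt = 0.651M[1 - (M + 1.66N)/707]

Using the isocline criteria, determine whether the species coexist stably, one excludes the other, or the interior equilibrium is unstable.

Compare the nullcline intercepts: K1/α12 = 675/1.41 = 479 < K2 = 707; K2/α21 = 707/1.66 = 426 < K1 = 675.
Since both are reversed, neither can invade when rare; the interior point is a saddle.

unstable coexistence (outcome depends on initial conditions)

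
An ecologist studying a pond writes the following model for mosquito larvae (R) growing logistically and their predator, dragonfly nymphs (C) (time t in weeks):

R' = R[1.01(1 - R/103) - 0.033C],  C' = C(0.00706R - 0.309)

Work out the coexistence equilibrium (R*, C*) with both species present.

R* ≈ 43.8, C* ≈ 17.6

From dC/dt = 0 with C > 0: 0.00706R* = 0.309, so R* = 43.8.
Substitute into dR/dt = 0: 1.01(1 - 43.8/103) = 0.033C*.
The bracket is 0.575, giving C* = 0.581/0.033 = 17.6.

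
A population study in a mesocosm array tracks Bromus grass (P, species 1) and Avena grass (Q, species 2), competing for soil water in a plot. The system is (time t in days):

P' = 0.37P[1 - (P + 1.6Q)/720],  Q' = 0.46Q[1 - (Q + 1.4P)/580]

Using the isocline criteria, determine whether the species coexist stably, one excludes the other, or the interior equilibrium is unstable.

unstable coexistence (outcome depends on initial conditions)

Compare the nullcline intercepts: K1/α12 = 720/1.6 = 450 < K2 = 580; K2/α21 = 580/1.4 = 414 < K1 = 720.
Since both are reversed, neither can invade when rare; the interior point is a saddle.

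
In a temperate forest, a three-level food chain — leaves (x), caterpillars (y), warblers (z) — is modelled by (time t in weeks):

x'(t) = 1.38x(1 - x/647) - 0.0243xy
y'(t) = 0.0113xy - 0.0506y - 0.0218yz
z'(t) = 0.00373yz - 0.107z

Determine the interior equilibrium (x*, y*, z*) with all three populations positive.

From dz/dt = 0: 0.00373y* = 0.107, so y* = 28.7.
From dx/dt = 0: 1.38(1 - x*/647) = 0.0243·28.7, giving x* = 647·(1 - 0.505) = 320.
From dy/dt = 0: 0.0113·320 - 0.0506 = 0.0218z*, so z* = 3.57/0.0218 = 164.

x* ≈ 320, y* ≈ 28.7, z* ≈ 164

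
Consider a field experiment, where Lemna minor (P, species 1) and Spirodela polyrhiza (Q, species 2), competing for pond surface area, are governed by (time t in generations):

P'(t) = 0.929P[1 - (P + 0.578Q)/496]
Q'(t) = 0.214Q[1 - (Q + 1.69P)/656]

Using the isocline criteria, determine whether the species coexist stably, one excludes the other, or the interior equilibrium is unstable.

Compare the nullcline intercepts: K1/α12 = 496/0.578 = 858 > K2 = 656; K2/α21 = 656/1.69 = 388 < K1 = 496.
Since the inequalities point opposite ways, species 1 can invade but species 2 cannot.

species 1 excludes species 2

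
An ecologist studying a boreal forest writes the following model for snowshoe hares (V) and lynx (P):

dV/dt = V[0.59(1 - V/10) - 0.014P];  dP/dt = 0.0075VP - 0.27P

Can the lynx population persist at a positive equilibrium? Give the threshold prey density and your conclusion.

The predator equation gives dP/dt > 0 only when V > 0.27/0.0075 = 36.
Without the predator, V → K = 10. Since 10 < 36, the predator cannot invade.

Threshold V = 36; K < 36, so no, the predator goes extinct.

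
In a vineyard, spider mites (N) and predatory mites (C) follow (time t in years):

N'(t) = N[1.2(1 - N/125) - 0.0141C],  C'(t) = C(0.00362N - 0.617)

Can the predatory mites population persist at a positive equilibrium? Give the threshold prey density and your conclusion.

The predator equation gives dC/dt > 0 only when N > 0.617/0.00362 = 170.
Without the predator, N → K = 125. Since 125 < 170, the predator cannot invade.

Threshold N = 170; K < 170, so no, the predator goes extinct.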